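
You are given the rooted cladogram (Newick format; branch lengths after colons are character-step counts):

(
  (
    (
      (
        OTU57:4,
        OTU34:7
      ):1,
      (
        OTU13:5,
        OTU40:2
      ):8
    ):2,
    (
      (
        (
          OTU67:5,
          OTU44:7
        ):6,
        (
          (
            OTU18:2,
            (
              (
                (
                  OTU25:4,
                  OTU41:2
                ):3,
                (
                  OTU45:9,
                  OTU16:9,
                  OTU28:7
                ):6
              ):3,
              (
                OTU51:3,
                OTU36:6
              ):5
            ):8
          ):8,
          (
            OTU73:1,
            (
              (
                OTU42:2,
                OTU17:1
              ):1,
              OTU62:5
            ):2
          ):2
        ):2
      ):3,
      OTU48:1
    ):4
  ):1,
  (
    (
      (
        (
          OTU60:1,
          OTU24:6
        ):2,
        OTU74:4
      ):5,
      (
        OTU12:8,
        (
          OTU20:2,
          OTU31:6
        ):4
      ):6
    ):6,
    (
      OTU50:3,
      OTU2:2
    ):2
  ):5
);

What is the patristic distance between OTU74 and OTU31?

The path runs OTU74 → … → MRCA → … → OTU31; the MRCA is the node subtending (((OTU60,OTU24),OTU74),(OTU12,(OTU20,OTU31))).
Branch lengths along that path: 4 + 5 + 6 + 4 + 6 = 25.

25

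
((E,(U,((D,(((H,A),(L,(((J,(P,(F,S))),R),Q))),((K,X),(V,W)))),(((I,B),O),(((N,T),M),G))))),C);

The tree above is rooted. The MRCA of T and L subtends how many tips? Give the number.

21

The MRCA of T and L is the node subtending ((D,(((H,A),(L,(((J,(P,(F,S))),R),Q))),((K,X),(V,W)))),(((I,B),O),(((N,T),M),G))).
That clade contains 21 terminal taxa: A, B, D, F, G, H, I, J, K, L, M, N, O, P, Q, R, S, T, V, W, X.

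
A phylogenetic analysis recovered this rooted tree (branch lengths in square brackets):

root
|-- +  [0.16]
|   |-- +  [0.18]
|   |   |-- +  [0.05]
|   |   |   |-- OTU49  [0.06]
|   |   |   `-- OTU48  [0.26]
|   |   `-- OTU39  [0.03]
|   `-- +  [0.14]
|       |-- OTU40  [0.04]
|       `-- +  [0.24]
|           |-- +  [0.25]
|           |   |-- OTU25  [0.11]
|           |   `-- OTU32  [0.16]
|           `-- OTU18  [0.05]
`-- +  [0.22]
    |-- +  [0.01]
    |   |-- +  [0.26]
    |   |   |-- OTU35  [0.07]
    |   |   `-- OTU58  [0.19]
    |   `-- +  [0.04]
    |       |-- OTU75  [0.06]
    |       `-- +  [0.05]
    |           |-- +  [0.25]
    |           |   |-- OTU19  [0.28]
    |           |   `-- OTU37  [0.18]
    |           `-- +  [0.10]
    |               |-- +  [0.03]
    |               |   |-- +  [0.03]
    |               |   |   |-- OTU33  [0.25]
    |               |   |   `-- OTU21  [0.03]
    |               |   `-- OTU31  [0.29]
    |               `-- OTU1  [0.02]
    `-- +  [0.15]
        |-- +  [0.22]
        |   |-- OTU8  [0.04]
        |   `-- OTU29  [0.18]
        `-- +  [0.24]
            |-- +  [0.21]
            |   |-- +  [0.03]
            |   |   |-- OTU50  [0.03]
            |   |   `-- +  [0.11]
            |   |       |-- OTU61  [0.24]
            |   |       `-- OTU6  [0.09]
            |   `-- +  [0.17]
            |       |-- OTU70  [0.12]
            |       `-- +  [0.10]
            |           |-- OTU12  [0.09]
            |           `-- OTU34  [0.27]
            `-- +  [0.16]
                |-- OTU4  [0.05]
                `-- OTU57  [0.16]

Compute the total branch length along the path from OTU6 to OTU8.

0.94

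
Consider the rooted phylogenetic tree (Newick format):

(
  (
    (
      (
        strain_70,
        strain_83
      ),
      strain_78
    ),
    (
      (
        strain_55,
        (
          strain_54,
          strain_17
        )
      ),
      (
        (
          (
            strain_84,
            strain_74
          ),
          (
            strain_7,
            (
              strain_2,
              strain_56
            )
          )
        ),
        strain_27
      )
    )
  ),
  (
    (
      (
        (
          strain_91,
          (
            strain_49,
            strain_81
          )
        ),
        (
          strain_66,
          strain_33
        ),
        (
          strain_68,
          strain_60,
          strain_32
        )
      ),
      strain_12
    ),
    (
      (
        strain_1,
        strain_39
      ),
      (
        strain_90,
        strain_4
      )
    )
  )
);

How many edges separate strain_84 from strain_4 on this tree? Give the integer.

10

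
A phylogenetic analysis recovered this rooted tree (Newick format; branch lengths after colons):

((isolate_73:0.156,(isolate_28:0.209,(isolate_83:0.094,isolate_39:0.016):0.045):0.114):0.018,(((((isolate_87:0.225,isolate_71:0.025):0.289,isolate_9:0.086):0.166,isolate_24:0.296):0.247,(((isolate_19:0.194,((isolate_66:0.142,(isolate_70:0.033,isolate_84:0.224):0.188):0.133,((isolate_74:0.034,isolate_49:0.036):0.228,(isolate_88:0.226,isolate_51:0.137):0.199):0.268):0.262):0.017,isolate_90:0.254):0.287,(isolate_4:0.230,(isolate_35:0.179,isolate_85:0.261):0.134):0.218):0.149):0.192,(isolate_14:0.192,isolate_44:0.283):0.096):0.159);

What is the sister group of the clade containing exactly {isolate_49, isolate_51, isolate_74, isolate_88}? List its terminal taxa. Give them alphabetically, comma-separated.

The clade containing exactly {isolate_49, isolate_51, isolate_74, isolate_88} attaches to the tree at the node subtending ((isolate_66,(isolate_70,isolate_84)),((isolate_74,isolate_49),(isolate_88,isolate_51))).
The other lineage descending from that same node — the sister group — is (isolate_66,(isolate_70,isolate_84)); its 3 tips in alphabetical order are the answer.

isolate_66, isolate_70, isolate_84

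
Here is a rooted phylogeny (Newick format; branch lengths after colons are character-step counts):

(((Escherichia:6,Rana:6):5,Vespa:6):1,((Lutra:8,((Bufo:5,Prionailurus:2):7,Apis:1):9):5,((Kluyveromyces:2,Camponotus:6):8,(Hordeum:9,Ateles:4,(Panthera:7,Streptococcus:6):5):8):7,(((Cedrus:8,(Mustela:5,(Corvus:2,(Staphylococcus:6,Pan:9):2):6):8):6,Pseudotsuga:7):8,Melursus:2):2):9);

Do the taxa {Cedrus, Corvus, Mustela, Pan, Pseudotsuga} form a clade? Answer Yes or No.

No

The MRCA of the listed taxa subtends ((Cedrus,(Mustela,(Corvus,(Staphylococcus,Pan)))),Pseudotsuga).
That clade also contains Staphylococcus, which is not in the proposed group, so the group is not monophyletic.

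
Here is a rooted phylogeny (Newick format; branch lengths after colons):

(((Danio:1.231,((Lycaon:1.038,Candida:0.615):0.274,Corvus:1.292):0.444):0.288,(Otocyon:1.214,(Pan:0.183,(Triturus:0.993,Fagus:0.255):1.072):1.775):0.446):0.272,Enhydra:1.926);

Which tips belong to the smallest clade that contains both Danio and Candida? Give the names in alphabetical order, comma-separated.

Candida, Corvus, Danio, Lycaon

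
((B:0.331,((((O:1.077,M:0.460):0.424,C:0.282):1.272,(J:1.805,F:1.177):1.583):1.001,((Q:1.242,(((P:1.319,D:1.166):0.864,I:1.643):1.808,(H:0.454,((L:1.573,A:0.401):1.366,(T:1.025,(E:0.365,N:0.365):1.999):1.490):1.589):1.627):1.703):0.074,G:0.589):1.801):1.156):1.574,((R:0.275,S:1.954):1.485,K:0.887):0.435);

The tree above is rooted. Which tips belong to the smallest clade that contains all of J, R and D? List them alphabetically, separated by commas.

Tracing J: it sits inside (J,F).
Tracing R: it sits inside (R,S).
Tracing D: it sits inside (P,D).
The smallest clade enclosing all 3 is the whole tree (their MRCA is the root), so the answer is all 20 tips in alphabetical order.

A, B, C, D, E, F, G, H, I, J, K, L, M, N, O, P, Q, R, S, T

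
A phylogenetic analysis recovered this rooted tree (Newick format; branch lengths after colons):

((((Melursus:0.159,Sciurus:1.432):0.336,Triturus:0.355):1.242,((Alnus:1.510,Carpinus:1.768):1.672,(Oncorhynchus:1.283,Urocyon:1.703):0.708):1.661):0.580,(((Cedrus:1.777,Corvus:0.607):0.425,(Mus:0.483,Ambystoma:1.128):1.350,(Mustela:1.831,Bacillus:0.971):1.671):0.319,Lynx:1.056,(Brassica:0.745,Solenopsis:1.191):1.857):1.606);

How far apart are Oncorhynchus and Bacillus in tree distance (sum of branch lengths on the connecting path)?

8.799

The path runs Oncorhynchus → … → MRCA → … → Bacillus; the MRCA is the root of the tree.
Branch lengths along that path: 1.283 + 0.708 + 1.661 + 0.580 + 1.606 + 0.319 + 1.671 + 0.971 = 8.799.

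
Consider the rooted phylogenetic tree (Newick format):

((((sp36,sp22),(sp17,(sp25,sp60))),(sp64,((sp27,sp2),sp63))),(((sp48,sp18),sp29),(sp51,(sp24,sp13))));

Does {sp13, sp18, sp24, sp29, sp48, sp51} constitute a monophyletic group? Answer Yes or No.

Yes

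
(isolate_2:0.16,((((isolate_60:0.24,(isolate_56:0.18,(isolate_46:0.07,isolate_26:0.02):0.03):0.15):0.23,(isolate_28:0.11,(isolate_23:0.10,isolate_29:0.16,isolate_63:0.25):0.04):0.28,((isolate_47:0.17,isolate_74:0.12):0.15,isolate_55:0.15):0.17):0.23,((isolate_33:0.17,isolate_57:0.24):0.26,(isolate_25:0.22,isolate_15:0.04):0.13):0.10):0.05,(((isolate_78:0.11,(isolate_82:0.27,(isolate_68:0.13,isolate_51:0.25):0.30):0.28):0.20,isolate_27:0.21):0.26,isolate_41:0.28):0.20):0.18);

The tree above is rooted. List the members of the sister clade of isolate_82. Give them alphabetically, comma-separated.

isolate_82 attaches to the tree at the node subtending (isolate_82,(isolate_68,isolate_51)).
The other lineage descending from that same node — the sister group — is (isolate_68,isolate_51); its 2 tips in alphabetical order are the answer.

isolate_51, isolate_68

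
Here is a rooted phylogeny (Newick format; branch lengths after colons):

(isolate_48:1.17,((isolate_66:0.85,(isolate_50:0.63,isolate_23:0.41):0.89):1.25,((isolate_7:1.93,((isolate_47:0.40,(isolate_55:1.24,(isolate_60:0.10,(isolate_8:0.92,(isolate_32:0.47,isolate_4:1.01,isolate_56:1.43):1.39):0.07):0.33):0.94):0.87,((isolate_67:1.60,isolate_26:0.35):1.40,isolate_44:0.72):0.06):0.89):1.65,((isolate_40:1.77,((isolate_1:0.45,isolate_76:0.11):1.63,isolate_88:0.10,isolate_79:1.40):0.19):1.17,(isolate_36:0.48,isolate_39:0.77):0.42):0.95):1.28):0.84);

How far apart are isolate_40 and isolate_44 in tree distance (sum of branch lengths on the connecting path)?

7.21

The path runs isolate_40 → … → MRCA → … → isolate_44; the MRCA is the node subtending ((isolate_7,((isolate_47,(isolate_55,(isolate_60,(isolate_8,(isolate_32,isolate_4,isolate_56))))),((isolate_67,isolate_26),isolate_44))),((isolate_40,((isolate_1,isolate_76),isolate_88,isolate_79)),(isolate_36,isolate_39))).
Branch lengths along that path: 1.77 + 1.17 + 0.95 + 1.65 + 0.89 + 0.06 + 0.72 = 7.21.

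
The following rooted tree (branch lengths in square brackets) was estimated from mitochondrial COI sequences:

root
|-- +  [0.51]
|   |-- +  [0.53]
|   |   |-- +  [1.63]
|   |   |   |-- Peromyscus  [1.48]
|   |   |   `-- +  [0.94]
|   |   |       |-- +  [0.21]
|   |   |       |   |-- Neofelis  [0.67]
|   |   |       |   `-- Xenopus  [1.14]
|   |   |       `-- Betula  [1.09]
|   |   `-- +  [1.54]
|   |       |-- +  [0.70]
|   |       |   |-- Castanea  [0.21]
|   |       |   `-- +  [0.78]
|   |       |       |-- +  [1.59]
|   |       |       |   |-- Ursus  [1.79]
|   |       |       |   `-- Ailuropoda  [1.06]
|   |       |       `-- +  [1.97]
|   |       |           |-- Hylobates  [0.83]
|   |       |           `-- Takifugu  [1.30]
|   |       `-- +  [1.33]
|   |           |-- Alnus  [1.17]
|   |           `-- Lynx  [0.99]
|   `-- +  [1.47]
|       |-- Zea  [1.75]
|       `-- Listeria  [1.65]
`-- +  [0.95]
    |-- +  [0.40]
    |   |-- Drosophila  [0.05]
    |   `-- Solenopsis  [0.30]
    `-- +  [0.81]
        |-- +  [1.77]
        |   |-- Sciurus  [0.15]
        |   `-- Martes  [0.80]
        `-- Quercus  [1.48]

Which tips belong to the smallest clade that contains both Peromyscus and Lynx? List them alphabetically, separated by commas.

Ailuropoda, Alnus, Betula, Castanea, Hylobates, Lynx, Neofelis, Peromyscus, Takifugu, Ursus, Xenopus

Tracing Peromyscus: it sits inside (Peromyscus,((Neofelis,Xenopus),Betula)).
Tracing Lynx: it sits inside (Alnus,Lynx).
The smallest clade enclosing both is ((Peromyscus,((Neofelis,Xenopus),Betula)),((Castanea,((Ursus,Ailuropoda),(Hylobates,Takifugu))),(Alnus,Lynx))); the answer is its 11 terminal taxa in alphabetical order.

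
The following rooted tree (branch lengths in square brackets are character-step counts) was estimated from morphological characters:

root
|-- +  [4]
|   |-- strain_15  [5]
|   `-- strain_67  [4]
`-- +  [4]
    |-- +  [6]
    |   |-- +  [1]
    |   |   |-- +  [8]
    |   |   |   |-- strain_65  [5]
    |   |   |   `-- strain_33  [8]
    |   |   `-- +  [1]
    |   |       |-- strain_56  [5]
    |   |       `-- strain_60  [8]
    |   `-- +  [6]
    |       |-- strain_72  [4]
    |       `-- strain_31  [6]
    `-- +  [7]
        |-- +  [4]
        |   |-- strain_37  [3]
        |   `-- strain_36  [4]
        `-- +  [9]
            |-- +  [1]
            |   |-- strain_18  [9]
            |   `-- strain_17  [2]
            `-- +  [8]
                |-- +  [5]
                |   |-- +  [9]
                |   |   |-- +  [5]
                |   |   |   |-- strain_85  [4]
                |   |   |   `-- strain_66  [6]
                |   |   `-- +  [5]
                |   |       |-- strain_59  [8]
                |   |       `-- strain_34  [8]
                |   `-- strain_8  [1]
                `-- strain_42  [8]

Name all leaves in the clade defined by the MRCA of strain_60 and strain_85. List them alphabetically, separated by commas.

Tracing strain_60: it sits inside (strain_56,strain_60).
Tracing strain_85: it sits inside (strain_85,strain_66).
The smallest clade enclosing both is ((((strain_65,strain_33),(strain_56,strain_60)),(strain_72,strain_31)),((strain_37,strain_36),((strain_18,strain_17),((((strain_85,strain_66),(strain_59,strain_34)),strain_8),strain_42)))); the answer is its 16 terminal taxa in alphabetical order.

strain_17, strain_18, strain_31, strain_33, strain_34, strain_36, strain_37, strain_42, strain_56, strain_59, strain_60, strain_65, strain_66, strain_72, strain_8, strain_85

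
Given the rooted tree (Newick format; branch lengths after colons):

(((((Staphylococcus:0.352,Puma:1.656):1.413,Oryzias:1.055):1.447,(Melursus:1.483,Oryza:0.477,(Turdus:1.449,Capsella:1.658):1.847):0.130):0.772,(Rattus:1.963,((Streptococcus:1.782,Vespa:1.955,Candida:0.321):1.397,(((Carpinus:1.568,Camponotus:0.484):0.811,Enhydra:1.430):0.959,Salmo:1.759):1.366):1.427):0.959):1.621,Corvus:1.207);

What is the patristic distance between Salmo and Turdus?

9.709

The path runs Salmo → … → MRCA → … → Turdus; the MRCA is the node subtending ((((Staphylococcus,Puma),Oryzias),(Melursus,Oryza,(Turdus,Capsella))),(Rattus,((Streptococcus,Vespa,Candida),(((Carpinus,Camponotus),Enhydra),Salmo)))).
Branch lengths along that path: 1.759 + 1.366 + 1.427 + 0.959 + 0.772 + 0.130 + 1.847 + 1.449 = 9.709.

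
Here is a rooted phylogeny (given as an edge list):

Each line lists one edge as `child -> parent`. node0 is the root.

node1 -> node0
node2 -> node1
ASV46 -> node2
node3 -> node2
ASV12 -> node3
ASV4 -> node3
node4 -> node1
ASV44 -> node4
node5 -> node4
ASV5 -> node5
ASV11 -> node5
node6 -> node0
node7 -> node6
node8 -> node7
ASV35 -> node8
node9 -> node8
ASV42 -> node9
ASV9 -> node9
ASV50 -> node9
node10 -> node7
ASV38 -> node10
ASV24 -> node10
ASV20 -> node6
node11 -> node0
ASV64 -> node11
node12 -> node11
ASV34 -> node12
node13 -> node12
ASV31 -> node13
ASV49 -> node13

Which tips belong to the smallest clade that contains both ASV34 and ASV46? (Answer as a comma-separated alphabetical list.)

ASV11, ASV12, ASV20, ASV24, ASV31, ASV34, ASV35, ASV38, ASV4, ASV42, ASV44, ASV46, ASV49, ASV5, ASV50, ASV64, ASV9

Tracing ASV34: it sits inside (ASV34,(ASV31,ASV49)).
Tracing ASV46: it sits inside (ASV46,(ASV12,ASV4)).
The smallest clade enclosing both is the whole tree (their MRCA is the root), so the answer is all 17 tips in alphabetical order.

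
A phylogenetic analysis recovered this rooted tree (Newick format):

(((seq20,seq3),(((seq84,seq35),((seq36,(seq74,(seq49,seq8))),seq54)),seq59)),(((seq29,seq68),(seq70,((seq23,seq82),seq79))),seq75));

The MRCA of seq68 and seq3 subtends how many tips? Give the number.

The MRCA of seq68 and seq3 is the root, so the clade is the entire tree.
That clade contains 17 terminal taxa: seq20, seq23, seq29, seq3, seq35, seq36, seq49, seq54, seq59, seq68, seq70, seq74, seq75, seq79, seq8, seq82, seq84.

17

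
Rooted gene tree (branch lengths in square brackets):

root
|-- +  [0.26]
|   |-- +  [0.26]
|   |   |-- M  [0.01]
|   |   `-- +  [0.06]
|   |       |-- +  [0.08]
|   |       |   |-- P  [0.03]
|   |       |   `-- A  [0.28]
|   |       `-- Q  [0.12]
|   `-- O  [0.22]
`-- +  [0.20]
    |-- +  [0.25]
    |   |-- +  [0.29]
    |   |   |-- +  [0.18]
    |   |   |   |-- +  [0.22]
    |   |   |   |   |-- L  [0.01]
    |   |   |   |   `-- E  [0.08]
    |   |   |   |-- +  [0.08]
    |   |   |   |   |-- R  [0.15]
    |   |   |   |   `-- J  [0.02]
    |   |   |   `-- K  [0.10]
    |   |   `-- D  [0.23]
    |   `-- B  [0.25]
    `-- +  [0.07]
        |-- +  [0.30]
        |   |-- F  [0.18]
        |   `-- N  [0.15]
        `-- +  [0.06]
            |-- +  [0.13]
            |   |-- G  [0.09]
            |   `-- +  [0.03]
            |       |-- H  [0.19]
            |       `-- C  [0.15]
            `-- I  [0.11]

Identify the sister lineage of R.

R attaches to the tree at the node subtending (R,J).
The other lineage descending from that same node — the sister group — is the single tip J.

J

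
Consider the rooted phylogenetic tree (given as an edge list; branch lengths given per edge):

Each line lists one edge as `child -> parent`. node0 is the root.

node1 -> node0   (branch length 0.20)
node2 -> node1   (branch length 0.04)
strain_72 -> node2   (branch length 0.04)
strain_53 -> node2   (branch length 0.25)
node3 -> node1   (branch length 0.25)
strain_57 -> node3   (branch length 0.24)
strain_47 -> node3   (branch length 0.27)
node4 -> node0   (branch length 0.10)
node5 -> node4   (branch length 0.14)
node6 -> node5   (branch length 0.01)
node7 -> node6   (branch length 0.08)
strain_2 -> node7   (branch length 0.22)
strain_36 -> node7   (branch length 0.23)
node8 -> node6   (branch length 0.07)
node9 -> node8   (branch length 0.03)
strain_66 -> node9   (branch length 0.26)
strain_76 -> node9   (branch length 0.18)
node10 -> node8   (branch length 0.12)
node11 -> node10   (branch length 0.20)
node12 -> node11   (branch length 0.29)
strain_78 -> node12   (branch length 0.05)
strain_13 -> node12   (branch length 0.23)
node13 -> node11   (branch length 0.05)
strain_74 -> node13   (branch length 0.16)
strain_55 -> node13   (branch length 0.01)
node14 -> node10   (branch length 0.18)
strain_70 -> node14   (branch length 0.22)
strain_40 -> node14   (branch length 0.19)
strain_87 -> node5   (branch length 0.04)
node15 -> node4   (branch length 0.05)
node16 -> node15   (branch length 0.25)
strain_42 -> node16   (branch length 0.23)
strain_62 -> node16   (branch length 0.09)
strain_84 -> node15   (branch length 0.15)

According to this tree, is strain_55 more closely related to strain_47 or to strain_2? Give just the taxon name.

strain_2

The MRCA of strain_55 and strain_2 subtends ((strain_2,strain_36),((strain_66,strain_76),(((strain_78,strain_13),(strain_74,strain_55)),(strain_70,strain_40)))) (10 taxa).
The MRCA of strain_55 and strain_47 is the root, subtending the entire tree (18 taxa).
The first is nested inside the second, so strain_55 shares a more recent common ancestor with strain_2.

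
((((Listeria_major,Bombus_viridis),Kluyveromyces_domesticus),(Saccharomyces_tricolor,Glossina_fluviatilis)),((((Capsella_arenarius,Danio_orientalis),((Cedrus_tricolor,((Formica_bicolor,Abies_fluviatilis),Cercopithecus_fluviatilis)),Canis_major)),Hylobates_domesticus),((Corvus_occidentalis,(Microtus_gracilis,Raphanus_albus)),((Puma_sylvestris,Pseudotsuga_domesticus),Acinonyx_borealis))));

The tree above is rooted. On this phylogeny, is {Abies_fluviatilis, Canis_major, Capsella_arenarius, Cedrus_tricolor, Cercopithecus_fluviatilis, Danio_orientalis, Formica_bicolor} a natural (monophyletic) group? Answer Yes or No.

The most recent common ancestor of these taxa subtends ((Capsella_arenarius,Danio_orientalis),((Cedrus_tricolor,((Formica_bicolor,Abies_fluviatilis),Cercopithecus_fluviatilis)),Canis_major)).
That clade has exactly 7 tips — every listed taxon and nothing else — so the group is monophyletic.

Yes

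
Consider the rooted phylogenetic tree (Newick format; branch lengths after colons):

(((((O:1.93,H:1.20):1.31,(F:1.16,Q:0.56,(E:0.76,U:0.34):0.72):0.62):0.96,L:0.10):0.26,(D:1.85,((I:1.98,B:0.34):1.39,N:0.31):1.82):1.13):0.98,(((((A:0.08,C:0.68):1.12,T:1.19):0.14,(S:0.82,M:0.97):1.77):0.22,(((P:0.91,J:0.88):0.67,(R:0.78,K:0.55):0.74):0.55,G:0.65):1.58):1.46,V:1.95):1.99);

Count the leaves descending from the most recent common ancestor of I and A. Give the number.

The MRCA of I and A is the root, so the clade is the entire tree.
That clade contains 22 terminal taxa: A, B, C, D, E, F, G, H, I, J, K, L, M, N, O, P, Q, R, S, T, U, V.

22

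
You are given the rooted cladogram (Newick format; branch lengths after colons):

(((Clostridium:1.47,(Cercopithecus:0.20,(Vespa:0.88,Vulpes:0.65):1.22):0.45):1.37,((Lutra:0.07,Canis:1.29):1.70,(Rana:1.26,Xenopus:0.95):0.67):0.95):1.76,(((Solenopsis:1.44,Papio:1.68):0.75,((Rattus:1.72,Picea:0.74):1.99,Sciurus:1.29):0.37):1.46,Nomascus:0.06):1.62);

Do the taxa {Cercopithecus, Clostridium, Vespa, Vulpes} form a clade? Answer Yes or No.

The most recent common ancestor of these taxa subtends (Clostridium,(Cercopithecus,(Vespa,Vulpes))).
That clade has exactly 4 tips — every listed taxon and nothing else — so the group is monophyletic.

Yes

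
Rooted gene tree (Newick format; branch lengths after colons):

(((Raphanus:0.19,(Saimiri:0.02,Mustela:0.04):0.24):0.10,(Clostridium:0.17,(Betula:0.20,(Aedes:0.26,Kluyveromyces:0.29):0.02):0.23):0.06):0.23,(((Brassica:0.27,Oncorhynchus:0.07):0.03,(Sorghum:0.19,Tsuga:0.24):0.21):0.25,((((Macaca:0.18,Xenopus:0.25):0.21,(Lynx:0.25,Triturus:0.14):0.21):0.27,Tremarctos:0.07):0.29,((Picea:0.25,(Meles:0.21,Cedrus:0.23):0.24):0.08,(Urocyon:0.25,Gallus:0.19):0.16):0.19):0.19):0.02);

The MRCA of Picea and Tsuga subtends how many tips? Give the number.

14

The MRCA of Picea and Tsuga is the node subtending (((Brassica,Oncorhynchus),(Sorghum,Tsuga)),((((Macaca,Xenopus),(Lynx,Triturus)),Tremarctos),((Picea,(Meles,Cedrus)),(Urocyon,Gallus)))).
That clade contains 14 terminal taxa: Brassica, Cedrus, Gallus, Lynx, Macaca, Meles, Oncorhynchus, Picea, Sorghum, Tremarctos, Triturus, Tsuga, Urocyon, Xenopus.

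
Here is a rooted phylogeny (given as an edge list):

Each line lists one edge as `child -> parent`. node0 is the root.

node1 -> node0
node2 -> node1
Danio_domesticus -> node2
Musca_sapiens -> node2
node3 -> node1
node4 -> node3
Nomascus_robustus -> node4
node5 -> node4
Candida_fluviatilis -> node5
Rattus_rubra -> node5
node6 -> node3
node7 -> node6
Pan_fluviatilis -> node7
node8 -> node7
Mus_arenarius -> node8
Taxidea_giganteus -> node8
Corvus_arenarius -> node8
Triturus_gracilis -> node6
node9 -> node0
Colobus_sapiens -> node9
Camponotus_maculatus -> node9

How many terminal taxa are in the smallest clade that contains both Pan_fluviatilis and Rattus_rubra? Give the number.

8

The MRCA of Pan_fluviatilis and Rattus_rubra is the node subtending ((Nomascus_robustus,(Candida_fluviatilis,Rattus_rubra)),((Pan_fluviatilis,(Mus_arenarius,Taxidea_giganteus,Corvus_arenarius)),Triturus_gracilis)).
That clade contains 8 terminal taxa: Candida_fluviatilis, Corvus_arenarius, Mus_arenarius, Nomascus_robustus, Pan_fluviatilis, Rattus_rubra, Taxidea_giganteus, Triturus_gracilis.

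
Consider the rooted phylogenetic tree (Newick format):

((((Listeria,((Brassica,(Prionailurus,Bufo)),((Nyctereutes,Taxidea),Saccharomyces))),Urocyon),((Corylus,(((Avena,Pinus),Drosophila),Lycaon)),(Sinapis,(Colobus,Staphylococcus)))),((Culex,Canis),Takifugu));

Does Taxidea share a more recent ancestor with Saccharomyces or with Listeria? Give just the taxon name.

The MRCA of Taxidea and Saccharomyces subtends ((Nyctereutes,Taxidea),Saccharomyces) (3 taxa).
The MRCA of Taxidea and Listeria subtends (Listeria,((Brassica,(Prionailurus,Bufo)),((Nyctereutes,Taxidea),Saccharomyces))) (7 taxa).
The first is nested inside the second, so Taxidea shares a more recent common ancestor with Saccharomyces.

Saccharomyces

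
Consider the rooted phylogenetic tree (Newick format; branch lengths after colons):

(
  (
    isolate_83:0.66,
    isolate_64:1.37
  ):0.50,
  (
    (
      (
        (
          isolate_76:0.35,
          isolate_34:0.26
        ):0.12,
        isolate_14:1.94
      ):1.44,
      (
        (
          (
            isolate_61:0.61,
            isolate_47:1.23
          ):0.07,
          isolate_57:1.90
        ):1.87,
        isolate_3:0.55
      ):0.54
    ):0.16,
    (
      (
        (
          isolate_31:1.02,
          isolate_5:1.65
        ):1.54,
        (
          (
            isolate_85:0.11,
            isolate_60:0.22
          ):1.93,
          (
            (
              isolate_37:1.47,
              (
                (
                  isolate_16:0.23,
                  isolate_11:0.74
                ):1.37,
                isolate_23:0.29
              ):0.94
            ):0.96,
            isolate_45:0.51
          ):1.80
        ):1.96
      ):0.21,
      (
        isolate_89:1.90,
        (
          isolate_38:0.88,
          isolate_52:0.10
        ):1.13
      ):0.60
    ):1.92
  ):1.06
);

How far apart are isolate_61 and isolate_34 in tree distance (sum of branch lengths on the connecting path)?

The path runs isolate_61 → … → MRCA → … → isolate_34; the MRCA is the node subtending (((isolate_76,isolate_34),isolate_14),(((isolate_61,isolate_47),isolate_57),isolate_3)).
Branch lengths along that path: 0.61 + 0.07 + 1.87 + 0.54 + 1.44 + 0.12 + 0.26 = 4.91.

4.91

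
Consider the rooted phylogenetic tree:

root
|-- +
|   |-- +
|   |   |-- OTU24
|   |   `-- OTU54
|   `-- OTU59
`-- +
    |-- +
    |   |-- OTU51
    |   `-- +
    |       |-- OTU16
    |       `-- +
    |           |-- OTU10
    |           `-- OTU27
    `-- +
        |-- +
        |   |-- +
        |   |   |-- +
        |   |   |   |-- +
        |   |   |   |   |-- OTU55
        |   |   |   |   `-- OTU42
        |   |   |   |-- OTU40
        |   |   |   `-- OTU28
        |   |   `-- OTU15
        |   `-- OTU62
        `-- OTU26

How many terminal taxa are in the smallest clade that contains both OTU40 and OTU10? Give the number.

11

The MRCA of OTU40 and OTU10 is the node subtending ((OTU51,(OTU16,(OTU10,OTU27))),(((((OTU55,OTU42),OTU40,OTU28),OTU15),OTU62),OTU26)).
That clade contains 11 terminal taxa: OTU10, OTU15, OTU16, OTU26, OTU27, OTU28, OTU40, OTU42, OTU51, OTU55, OTU62.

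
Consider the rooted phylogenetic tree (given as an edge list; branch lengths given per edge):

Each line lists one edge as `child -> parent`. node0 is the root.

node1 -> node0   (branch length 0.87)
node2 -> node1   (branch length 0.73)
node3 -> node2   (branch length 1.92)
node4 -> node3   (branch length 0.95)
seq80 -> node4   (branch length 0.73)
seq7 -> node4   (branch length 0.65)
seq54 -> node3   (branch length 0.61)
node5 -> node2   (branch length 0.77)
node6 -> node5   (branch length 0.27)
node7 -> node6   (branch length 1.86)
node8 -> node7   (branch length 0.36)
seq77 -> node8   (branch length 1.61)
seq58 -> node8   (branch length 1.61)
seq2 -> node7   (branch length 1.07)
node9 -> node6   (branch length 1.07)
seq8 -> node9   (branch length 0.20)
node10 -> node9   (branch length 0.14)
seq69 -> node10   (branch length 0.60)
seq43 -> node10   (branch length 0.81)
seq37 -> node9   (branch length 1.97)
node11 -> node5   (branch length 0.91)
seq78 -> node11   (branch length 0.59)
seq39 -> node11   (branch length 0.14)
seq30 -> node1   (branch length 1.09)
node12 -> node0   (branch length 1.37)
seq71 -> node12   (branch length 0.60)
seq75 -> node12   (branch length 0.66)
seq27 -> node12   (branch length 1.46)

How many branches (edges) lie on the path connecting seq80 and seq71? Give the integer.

7

The MRCA of seq80 and seq71 is the root of the tree.
From seq80 up to that node: 5 branches. From seq71 up to the same node: 2 branches. Total: 5 + 2 = 7.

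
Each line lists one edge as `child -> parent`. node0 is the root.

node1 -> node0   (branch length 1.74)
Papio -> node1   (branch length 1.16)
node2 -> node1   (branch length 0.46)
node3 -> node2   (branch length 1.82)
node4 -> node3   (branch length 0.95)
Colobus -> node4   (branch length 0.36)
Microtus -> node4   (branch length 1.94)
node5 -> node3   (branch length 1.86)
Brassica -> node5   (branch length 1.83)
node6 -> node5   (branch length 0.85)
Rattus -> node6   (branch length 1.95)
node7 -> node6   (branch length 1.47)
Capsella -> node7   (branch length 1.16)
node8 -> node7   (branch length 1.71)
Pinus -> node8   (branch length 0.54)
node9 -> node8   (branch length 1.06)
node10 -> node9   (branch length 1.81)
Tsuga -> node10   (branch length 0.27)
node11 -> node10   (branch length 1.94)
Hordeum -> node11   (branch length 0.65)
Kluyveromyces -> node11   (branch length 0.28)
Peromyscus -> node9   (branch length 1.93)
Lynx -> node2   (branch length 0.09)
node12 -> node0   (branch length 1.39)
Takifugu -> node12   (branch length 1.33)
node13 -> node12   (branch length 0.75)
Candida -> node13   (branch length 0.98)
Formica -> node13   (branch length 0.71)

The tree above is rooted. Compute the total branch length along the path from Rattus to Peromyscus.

The path runs Rattus → … → MRCA → … → Peromyscus; the MRCA is the node subtending (Rattus,(Capsella,(Pinus,((Tsuga,(Hordeum,Kluyveromyces)),Peromyscus)))).
Branch lengths along that path: 1.95 + 1.47 + 1.71 + 1.06 + 1.93 = 8.12.

8.12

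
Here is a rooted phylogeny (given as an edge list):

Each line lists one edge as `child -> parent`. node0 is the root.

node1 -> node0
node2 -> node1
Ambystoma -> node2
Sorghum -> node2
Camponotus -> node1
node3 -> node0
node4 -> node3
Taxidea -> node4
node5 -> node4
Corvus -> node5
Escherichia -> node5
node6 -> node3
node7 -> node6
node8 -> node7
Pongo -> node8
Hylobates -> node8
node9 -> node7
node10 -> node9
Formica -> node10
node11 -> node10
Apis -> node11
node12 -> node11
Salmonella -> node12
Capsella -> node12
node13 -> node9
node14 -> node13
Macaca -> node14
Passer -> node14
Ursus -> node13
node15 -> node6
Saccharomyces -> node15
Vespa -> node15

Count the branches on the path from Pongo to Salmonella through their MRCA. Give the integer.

7

The MRCA of Pongo and Salmonella is the node subtending ((Pongo,Hylobates),((Formica,(Apis,(Salmonella,Capsella))),((Macaca,Passer),Ursus))).
From Pongo up to that node: 2 branches. From Salmonella up to the same node: 5 branches. Total: 2 + 5 = 7.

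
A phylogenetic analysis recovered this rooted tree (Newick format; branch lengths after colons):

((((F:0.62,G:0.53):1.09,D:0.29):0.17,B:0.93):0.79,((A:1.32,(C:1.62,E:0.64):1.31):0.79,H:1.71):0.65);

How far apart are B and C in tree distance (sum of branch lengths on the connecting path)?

The path runs B → … → MRCA → … → C; the MRCA is the root of the tree.
Branch lengths along that path: 0.93 + 0.79 + 0.65 + 0.79 + 1.31 + 1.62 = 6.09.

6.09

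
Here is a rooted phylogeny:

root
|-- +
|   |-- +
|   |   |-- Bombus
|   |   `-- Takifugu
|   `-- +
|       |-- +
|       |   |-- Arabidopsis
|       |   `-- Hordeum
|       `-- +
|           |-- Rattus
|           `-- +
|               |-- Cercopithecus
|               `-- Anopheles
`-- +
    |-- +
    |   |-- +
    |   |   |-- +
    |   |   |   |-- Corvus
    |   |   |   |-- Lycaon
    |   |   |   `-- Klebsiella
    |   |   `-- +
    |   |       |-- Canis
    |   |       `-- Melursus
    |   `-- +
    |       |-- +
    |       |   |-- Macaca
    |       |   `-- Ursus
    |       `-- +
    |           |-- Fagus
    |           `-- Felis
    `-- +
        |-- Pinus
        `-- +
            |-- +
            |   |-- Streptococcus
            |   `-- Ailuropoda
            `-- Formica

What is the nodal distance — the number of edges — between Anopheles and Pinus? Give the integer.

The MRCA of Anopheles and Pinus is the root of the tree.
From Anopheles up to that node: 5 branches. From Pinus up to the same node: 3 branches. Total: 5 + 3 = 8.

8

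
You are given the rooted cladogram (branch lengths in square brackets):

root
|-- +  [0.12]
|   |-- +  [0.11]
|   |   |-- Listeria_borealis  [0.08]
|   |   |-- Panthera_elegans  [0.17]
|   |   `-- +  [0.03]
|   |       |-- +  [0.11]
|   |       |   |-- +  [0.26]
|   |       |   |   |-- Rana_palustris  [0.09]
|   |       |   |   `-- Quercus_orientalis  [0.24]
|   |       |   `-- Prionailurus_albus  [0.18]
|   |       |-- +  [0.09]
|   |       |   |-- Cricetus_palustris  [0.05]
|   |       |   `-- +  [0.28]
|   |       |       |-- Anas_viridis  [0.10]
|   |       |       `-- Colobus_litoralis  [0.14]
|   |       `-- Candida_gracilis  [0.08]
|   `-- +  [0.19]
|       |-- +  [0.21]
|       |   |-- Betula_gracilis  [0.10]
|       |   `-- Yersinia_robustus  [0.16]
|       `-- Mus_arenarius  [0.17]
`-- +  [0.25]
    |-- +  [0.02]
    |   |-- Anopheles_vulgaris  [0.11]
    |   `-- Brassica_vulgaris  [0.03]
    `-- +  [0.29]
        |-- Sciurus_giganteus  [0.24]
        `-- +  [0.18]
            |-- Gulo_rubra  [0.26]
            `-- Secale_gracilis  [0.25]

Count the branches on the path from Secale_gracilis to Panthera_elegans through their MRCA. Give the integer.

The MRCA of Secale_gracilis and Panthera_elegans is the root of the tree.
From Secale_gracilis up to that node: 4 branches. From Panthera_elegans up to the same node: 3 branches. Total: 4 + 3 = 7.

7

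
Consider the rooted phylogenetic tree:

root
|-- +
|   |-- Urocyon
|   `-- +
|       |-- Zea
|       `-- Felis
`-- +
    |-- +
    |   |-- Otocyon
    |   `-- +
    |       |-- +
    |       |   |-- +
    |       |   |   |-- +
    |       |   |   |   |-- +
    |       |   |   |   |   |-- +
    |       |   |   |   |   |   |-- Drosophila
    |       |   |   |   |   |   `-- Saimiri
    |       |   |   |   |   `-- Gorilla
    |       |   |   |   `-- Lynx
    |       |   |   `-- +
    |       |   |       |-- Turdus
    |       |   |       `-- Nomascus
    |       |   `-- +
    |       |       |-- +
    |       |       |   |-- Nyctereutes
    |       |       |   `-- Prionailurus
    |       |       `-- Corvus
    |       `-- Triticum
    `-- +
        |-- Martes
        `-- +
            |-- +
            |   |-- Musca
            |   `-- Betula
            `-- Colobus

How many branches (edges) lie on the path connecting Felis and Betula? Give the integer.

8

The MRCA of Felis and Betula is the root of the tree.
From Felis up to that node: 3 branches. From Betula up to the same node: 5 branches. Total: 3 + 5 = 8.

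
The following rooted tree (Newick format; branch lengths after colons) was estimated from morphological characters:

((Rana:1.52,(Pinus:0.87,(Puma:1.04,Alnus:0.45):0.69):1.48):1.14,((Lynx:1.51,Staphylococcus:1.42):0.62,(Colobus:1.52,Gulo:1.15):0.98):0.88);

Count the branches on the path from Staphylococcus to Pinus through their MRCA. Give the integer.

6

The MRCA of Staphylococcus and Pinus is the root of the tree.
From Staphylococcus up to that node: 3 branches. From Pinus up to the same node: 3 branches. Total: 3 + 3 = 6.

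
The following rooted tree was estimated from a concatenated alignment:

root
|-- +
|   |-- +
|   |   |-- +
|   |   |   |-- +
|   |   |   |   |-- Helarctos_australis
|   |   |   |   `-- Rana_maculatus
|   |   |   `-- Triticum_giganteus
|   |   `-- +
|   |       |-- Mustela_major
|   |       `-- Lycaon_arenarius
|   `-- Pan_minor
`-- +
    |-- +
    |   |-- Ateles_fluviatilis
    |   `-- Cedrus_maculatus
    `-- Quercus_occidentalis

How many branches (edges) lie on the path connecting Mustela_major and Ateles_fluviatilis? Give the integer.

The MRCA of Mustela_major and Ateles_fluviatilis is the root of the tree.
From Mustela_major up to that node: 4 branches. From Ateles_fluviatilis up to the same node: 3 branches. Total: 4 + 3 = 7.

7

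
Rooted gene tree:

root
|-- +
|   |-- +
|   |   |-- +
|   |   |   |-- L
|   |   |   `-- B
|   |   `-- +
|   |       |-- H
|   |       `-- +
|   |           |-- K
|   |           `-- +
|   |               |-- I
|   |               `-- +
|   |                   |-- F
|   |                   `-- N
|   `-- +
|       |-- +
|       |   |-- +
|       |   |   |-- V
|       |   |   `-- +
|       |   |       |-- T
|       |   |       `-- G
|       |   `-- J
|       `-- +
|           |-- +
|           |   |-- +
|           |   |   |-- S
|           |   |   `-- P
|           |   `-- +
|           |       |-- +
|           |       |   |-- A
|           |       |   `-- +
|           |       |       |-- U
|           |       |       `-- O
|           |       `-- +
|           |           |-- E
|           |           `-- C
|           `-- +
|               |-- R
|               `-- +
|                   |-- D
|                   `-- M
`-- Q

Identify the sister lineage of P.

S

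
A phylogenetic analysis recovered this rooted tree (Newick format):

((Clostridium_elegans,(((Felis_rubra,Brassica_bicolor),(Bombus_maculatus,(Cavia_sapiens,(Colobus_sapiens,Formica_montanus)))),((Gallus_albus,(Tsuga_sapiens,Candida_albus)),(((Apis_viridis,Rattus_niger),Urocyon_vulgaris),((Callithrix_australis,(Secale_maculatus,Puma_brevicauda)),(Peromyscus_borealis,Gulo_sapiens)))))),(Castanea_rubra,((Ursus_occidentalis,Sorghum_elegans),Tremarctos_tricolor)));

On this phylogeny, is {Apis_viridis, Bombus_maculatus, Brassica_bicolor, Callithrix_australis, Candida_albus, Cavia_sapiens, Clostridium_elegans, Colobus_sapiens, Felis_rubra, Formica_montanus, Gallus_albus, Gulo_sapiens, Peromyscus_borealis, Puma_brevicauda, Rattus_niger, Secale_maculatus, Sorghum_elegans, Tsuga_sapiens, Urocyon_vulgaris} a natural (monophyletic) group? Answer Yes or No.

No

The MRCA of the listed taxa is the root, so the smallest clade containing them is the whole tree.
That clade also contains Castanea_rubra, Tremarctos_tricolor, Ursus_occidentalis, which are not in the proposed group, so the group is not monophyletic.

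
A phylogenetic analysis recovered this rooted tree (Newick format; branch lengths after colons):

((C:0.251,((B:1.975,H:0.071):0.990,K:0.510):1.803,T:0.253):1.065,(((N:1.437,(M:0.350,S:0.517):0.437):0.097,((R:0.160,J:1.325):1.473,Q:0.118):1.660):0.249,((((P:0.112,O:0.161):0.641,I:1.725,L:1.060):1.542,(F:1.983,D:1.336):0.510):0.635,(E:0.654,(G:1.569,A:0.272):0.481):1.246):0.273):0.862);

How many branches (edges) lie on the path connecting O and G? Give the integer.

The MRCA of O and G is the node subtending ((((P,O),I,L),(F,D)),(E,(G,A))).
From O up to that node: 4 branches. From G up to the same node: 3 branches. Total: 4 + 3 = 7.

7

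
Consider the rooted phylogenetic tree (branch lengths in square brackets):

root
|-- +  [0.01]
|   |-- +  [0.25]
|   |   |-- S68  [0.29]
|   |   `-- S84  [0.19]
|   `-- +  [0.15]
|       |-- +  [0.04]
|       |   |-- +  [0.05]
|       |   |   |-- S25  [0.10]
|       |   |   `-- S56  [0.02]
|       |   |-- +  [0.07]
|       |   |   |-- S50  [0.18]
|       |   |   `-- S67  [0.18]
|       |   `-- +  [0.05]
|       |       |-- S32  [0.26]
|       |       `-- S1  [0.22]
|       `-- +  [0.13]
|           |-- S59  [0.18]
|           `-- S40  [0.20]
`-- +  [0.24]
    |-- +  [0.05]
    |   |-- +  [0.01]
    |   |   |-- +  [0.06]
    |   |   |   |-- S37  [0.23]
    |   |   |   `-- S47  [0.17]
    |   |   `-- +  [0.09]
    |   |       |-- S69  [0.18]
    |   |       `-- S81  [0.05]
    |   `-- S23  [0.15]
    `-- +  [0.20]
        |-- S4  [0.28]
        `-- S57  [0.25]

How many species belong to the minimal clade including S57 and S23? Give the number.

The MRCA of S57 and S23 is the node subtending ((((S37,S47),(S69,S81)),S23),(S4,S57)).
That clade contains 7 terminal taxa: S23, S37, S4, S47, S57, S69, S81.

7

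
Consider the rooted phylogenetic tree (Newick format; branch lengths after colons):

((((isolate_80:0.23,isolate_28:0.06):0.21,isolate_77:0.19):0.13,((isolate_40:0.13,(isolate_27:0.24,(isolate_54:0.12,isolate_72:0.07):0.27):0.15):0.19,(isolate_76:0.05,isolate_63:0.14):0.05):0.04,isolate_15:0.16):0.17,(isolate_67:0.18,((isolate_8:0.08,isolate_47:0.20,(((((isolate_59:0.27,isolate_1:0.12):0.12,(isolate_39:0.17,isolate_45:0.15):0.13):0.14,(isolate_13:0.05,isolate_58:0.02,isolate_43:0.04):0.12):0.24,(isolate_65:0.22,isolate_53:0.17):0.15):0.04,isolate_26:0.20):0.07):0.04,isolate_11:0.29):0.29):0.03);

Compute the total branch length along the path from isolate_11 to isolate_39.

The path runs isolate_11 → … → MRCA → … → isolate_39; the MRCA is the node subtending ((isolate_8,isolate_47,(((((isolate_59,isolate_1),(isolate_39,isolate_45)),(isolate_13,isolate_58,isolate_43)),(isolate_65,isolate_53)),isolate_26)),isolate_11).
Branch lengths along that path: 0.29 + 0.04 + 0.07 + 0.04 + 0.24 + 0.14 + 0.13 + 0.17 = 1.12.

1.12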